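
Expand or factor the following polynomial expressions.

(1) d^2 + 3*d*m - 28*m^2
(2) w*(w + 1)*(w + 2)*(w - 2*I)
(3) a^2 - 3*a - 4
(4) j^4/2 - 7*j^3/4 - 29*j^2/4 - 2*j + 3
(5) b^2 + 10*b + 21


(1) = (d - 4*m)*(d + 7*m)
(2) = w^4 + 3*w^3 - 2*I*w^3 + 2*w^2 - 6*I*w^2 - 4*I*w
(3) = (a - 4)*(a + 1)
(4) = (j/2 + 1)*(j - 6)*(j - 1/2)*(j + 1)
(5) = (b + 3)*(b + 7)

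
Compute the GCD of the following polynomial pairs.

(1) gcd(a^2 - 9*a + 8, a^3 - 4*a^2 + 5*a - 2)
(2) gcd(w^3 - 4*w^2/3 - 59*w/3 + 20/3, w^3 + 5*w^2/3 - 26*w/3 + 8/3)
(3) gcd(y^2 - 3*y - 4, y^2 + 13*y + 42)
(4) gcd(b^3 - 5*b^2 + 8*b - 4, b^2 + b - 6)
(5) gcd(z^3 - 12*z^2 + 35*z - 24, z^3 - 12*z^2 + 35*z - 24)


(1) = a - 1
(2) = gcd((w - 5)*(w - 1/3)*(w + 4), (w - 2)*(w - 1/3)*(w + 4)) = w^2 + 11*w/3 - 4/3
(3) = gcd((y - 4)*(y + 1), (y + 6)*(y + 7)) = 1
(4) = gcd((b - 2)^2*(b - 1), (b - 2)*(b + 3)) = b - 2
(5) = gcd((z - 8)*(z - 3)*(z - 1), (z - 8)*(z - 3)*(z - 1)) = z^3 - 12*z^2 + 35*z - 24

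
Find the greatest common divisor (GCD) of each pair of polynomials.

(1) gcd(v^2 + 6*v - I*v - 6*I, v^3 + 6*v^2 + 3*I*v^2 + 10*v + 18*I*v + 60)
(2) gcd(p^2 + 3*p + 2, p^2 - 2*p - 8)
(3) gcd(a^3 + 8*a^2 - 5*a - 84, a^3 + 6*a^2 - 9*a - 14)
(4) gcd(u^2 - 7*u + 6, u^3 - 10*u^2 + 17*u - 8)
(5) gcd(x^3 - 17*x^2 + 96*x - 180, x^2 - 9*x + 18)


(1) = v + 6
(2) = gcd((p + 1)*(p + 2), (p - 4)*(p + 2)) = p + 2
(3) = gcd((a - 3)*(a + 4)*(a + 7), (a - 2)*(a + 1)*(a + 7)) = a + 7
(4) = gcd((u - 6)*(u - 1), (u - 8)*(u - 1)^2) = u - 1
(5) = gcd((x - 6)^2*(x - 5), (x - 6)*(x - 3)) = x - 6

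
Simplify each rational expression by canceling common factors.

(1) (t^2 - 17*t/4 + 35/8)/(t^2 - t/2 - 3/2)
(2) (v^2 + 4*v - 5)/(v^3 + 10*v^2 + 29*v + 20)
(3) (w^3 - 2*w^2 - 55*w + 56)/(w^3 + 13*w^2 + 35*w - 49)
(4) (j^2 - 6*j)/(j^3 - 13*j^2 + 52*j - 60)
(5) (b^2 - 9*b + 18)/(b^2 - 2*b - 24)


(1) = (8*t^2 - 34*t + 35)/(8*t^2 - 4*t - 12)
(2) = (v - 1)/(v^2 + 5*v + 4)
(3) = (w - 8)/(w + 7)
(4) = j/(j^2 - 7*j + 10)
(5) = (b - 3)/(b + 4)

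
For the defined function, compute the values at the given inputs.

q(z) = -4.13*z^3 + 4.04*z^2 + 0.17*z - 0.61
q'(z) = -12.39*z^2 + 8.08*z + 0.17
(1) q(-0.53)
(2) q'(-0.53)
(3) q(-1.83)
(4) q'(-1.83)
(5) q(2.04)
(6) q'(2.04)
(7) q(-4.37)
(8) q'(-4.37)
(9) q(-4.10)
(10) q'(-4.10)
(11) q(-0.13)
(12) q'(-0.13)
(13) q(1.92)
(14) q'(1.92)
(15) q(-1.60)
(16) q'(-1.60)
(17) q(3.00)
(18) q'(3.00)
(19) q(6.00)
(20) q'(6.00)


(1) = 1.05
(2) = -7.59
(3) = 37.92
(4) = -56.11
(5) = -18.51
(6) = -34.91
(7) = 420.46
(8) = -271.75
(9) = 351.25
(10) = -241.23
(11) = -0.55
(12) = -1.09
(13) = -14.62
(14) = -29.99
(15) = 26.38
(16) = -44.48
(17) = -75.25
(18) = -87.10
(19) = -746.23
(20) = -397.39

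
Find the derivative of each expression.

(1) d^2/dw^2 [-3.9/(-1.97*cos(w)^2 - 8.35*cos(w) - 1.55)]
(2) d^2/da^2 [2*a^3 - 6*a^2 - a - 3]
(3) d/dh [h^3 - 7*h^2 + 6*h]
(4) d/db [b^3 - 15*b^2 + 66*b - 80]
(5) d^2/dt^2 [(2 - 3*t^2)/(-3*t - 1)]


(1) = (-60.54204*(1 - cos(w)^2)^2 - 192.45915*cos(w)^3 - 254.55417*cos(w)^2 + 435.39405*cos(w) + 580.56024)/(1.97*cos(w)^2 + 8.35*cos(w) + 1.55)^3
(2) = 12*a - 12
(3) = 3*h^2 - 14*h + 6
(4) = 3*b^2 - 30*b + 66
(5) = -30/(27*t^3 + 27*t^2 + 9*t + 1)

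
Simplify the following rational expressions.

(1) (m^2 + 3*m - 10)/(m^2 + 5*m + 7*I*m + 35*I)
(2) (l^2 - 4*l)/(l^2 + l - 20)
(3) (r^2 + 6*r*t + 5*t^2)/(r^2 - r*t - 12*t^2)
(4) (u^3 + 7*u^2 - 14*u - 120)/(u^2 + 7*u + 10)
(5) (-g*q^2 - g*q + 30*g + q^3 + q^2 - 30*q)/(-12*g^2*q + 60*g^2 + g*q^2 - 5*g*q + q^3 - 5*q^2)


(1) = (m - 2)/(m + 7*I)
(2) = l/(l + 5)
(3) = (r^2 + 6*r*t + 5*t^2)/(r^2 - r*t - 12*t^2)
(4) = (u^2 + 2*u - 24)/(u + 2)
(5) = (-g*q - 6*g + q^2 + 6*q)/(-12*g^2 + g*q + q^2)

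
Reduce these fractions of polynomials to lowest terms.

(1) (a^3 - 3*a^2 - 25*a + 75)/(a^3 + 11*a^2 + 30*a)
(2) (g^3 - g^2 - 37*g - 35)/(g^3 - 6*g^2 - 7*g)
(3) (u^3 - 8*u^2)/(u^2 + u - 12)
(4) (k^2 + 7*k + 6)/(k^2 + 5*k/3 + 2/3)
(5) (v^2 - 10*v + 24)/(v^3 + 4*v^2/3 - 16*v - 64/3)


(1) = (a^2 - 8*a + 15)/(a^2 + 6*a)
(2) = (g + 5)/g
(3) = (u^3 - 8*u^2)/(u^2 + u - 12)
(4) = (3*k + 18)/(3*k + 2)
(5) = (3*v - 18)/(3*v^2 + 16*v + 16)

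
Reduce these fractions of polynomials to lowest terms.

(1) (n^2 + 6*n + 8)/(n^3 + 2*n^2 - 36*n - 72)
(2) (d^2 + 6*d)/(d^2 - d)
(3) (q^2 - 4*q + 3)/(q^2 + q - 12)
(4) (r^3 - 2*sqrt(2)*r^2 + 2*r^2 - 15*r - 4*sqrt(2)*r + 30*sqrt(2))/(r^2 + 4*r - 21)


(1) = (n + 4)/(n^2 - 36)
(2) = (d + 6)/(d - 1)
(3) = (q - 1)/(q + 4)
(4) = (r^2 + r*(5 - 2*sqrt(2)) - 10*sqrt(2))/(r + 7)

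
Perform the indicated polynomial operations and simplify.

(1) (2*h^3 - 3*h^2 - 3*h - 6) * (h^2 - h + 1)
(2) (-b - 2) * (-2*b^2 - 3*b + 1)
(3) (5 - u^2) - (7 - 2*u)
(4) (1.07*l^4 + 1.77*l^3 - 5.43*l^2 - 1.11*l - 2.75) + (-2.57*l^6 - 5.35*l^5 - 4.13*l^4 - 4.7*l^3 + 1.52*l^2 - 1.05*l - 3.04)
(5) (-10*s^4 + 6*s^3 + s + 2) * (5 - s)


(1) = 2*h^5 - 5*h^4 + 2*h^3 - 6*h^2 + 3*h - 6
(2) = 2*b^3 + 7*b^2 + 5*b - 2
(3) = -u^2 + 2*u - 2
(4) = -2.57*l^6 - 5.35*l^5 - 3.06*l^4 - 2.93*l^3 - 3.91*l^2 - 2.16*l - 5.79
(5) = 10*s^5 - 56*s^4 + 30*s^3 - s^2 + 3*s + 10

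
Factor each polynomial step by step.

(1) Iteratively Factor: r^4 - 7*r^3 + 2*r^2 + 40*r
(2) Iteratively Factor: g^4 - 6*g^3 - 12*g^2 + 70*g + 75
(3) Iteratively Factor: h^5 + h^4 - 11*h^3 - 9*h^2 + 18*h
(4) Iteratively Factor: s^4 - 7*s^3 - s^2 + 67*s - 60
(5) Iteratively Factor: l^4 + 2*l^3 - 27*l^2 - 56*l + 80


(1) = (r - 5)*(r^3 - 2*r^2 - 8*r) = (r - 5)*(r - 4)*(r^2 + 2*r) = r*(r - 5)*(r - 4)*(r + 2)
(2) = (g - 5)*(g^3 - g^2 - 17*g - 15) = (g - 5)*(g + 3)*(g^2 - 4*g - 5) = (g - 5)*(g + 1)*(g + 3)*(g - 5)
(3) = (h + 3)*(h^4 - 2*h^3 - 5*h^2 + 6*h) = (h + 2)*(h + 3)*(h^3 - 4*h^2 + 3*h) = h*(h + 2)*(h + 3)*(h^2 - 4*h + 3) = h*(h - 1)*(h + 2)*(h + 3)*(h - 3)
(4) = (s + 3)*(s^3 - 10*s^2 + 29*s - 20) = (s - 1)*(s + 3)*(s^2 - 9*s + 20) = (s - 5)*(s - 1)*(s + 3)*(s - 4)
(5) = (l - 5)*(l^3 + 7*l^2 + 8*l - 16) = (l - 5)*(l - 1)*(l^2 + 8*l + 16) = (l - 5)*(l - 1)*(l + 4)*(l + 4)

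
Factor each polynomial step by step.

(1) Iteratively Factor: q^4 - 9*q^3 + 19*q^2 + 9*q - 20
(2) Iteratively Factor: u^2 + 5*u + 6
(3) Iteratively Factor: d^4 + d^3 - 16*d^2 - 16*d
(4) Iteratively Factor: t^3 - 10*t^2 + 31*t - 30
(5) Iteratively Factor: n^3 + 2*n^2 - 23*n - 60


(1) = (q + 1)*(q^3 - 10*q^2 + 29*q - 20) = (q - 1)*(q + 1)*(q^2 - 9*q + 20) = (q - 5)*(q - 1)*(q + 1)*(q - 4)
(2) = (u + 3)*(u + 2)
(3) = (d + 1)*(d^3 - 16*d) = (d - 4)*(d + 1)*(d^2 + 4*d) = (d - 4)*(d + 1)*(d + 4)*(d)
(4) = (t - 5)*(t^2 - 5*t + 6) = (t - 5)*(t - 3)*(t - 2)
(5) = (n - 5)*(n^2 + 7*n + 12) = (n - 5)*(n + 4)*(n + 3)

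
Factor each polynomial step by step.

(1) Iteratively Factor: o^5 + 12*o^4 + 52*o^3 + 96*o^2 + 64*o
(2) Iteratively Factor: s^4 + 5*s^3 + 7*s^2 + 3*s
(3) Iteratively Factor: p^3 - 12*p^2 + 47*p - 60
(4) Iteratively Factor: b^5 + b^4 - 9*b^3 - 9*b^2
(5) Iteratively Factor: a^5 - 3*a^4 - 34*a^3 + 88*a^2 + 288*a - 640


(1) = (o + 2)*(o^4 + 10*o^3 + 32*o^2 + 32*o) = (o + 2)^2*(o^3 + 8*o^2 + 16*o) = (o + 2)^2*(o + 4)*(o^2 + 4*o) = o*(o + 2)^2*(o + 4)*(o + 4)
(2) = (s + 1)*(s^3 + 4*s^2 + 3*s) = (s + 1)*(s + 3)*(s^2 + s) = s*(s + 1)*(s + 3)*(s + 1)
(3) = (p - 3)*(p^2 - 9*p + 20) = (p - 5)*(p - 3)*(p - 4)
(4) = (b)*(b^4 + b^3 - 9*b^2 - 9*b) = b*(b + 1)*(b^3 - 9*b) = b*(b + 1)*(b + 3)*(b^2 - 3*b) = b^2*(b + 1)*(b + 3)*(b - 3)
(5) = (a - 4)*(a^4 + a^3 - 30*a^2 - 32*a + 160) = (a - 4)*(a + 4)*(a^3 - 3*a^2 - 18*a + 40) = (a - 4)*(a - 2)*(a + 4)*(a^2 - a - 20) = (a - 5)*(a - 4)*(a - 2)*(a + 4)*(a + 4)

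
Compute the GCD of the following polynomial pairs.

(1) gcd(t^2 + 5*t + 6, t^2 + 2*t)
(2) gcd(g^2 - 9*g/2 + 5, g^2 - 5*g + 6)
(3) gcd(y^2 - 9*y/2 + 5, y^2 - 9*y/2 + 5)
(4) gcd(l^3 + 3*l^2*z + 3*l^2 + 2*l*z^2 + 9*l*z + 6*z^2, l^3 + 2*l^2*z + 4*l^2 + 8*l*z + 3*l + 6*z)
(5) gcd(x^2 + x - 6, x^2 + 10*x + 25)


(1) = gcd((t + 2)*(t + 3), t*(t + 2)) = t + 2
(2) = g - 2
(3) = gcd((y - 5/2)*(y - 2), (y - 5/2)*(y - 2)) = y^2 - 9*y/2 + 5
(4) = gcd((l + 3)*(l + z)*(l + 2*z), (l + 1)*(l + 3)*(l + 2*z)) = l^2 + 2*l*z + 3*l + 6*z
(5) = gcd((x - 2)*(x + 3), (x + 5)^2) = 1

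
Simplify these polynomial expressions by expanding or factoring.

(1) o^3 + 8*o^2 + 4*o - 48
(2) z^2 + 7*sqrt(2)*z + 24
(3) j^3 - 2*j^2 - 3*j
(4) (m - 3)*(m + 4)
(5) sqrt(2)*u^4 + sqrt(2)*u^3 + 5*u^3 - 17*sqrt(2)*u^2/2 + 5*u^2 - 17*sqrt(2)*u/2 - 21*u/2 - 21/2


(1) = (o - 2)*(o + 4)*(o + 6)
(2) = (z + 3*sqrt(2))*(z + 4*sqrt(2))
(3) = j*(j - 3)*(j + 1)
(4) = m^2 + m - 12
(5) = (u + 1)*(u - 3*sqrt(2)/2)*(u + 7*sqrt(2)/2)*(sqrt(2)*u + 1)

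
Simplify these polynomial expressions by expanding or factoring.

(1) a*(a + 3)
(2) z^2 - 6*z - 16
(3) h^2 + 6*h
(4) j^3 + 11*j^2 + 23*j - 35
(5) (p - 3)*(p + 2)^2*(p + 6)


(1) = a^2 + 3*a
(2) = (z - 8)*(z + 2)
(3) = h*(h + 6)
(4) = (j - 1)*(j + 5)*(j + 7)
(5) = p^4 + 7*p^3 - 2*p^2 - 60*p - 72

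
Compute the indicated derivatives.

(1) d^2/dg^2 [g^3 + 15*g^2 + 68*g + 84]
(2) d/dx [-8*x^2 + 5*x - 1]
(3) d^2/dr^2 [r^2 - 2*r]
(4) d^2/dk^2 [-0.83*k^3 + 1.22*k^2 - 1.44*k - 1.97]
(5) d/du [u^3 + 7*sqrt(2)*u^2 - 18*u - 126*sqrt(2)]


(1) = 6*g + 30
(2) = 5 - 16*x
(3) = 2
(4) = 2.44 - 4.98*k
(5) = 3*u^2 + 14*sqrt(2)*u - 18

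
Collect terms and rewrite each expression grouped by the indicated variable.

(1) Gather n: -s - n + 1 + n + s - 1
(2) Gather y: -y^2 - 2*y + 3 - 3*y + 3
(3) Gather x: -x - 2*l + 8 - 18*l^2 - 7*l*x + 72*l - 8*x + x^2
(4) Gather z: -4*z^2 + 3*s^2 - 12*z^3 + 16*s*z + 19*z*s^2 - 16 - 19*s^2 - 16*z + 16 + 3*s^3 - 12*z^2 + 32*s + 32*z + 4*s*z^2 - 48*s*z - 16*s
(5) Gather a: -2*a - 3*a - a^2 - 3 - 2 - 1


(1) = 0
(2) = -y^2 - 5*y + 6
(3) = -18*l^2 + 70*l + x^2 + x*(-7*l - 9) + 8
(4) = 3*s^3 - 16*s^2 + 16*s - 12*z^3 + z^2*(4*s - 16) + z*(19*s^2 - 32*s + 16)
(5) = -a^2 - 5*a - 6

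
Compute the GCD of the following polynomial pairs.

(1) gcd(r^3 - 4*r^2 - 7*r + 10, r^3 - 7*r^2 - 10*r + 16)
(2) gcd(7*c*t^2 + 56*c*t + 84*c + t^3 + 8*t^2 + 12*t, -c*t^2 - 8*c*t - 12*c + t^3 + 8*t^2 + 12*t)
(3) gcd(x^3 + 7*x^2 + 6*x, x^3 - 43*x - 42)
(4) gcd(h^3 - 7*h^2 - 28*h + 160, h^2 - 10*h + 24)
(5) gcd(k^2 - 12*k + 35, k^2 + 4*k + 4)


(1) = gcd((r - 5)*(r - 1)*(r + 2), (r - 8)*(r - 1)*(r + 2)) = r^2 + r - 2
(2) = gcd((7*c + t)*(t + 2)*(t + 6), (-c + t)*(t + 2)*(t + 6)) = t^2 + 8*t + 12
(3) = x^2 + 7*x + 6
(4) = gcd((h - 8)*(h - 4)*(h + 5), (h - 6)*(h - 4)) = h - 4
(5) = gcd((k - 7)*(k - 5), (k + 2)^2) = 1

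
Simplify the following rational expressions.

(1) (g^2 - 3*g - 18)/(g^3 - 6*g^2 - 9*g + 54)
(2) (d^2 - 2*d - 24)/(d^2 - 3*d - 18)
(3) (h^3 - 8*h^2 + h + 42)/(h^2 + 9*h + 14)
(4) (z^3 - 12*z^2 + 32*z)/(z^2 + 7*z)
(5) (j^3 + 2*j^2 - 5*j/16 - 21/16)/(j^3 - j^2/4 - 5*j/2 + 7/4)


(1) = 1/(g - 3)
(2) = (d + 4)/(d + 3)
(3) = (h^2 - 10*h + 21)/(h + 7)
(4) = (z^2 - 12*z + 32)/(z + 7)
(5) = (4*j^2 + j - 3)/(4*j^2 - 8*j + 4)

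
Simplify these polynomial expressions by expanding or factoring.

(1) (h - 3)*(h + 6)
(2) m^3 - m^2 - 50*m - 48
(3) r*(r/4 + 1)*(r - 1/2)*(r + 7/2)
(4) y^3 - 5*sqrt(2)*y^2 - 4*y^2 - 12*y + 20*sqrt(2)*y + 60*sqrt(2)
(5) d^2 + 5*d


(1) = h^2 + 3*h - 18
(2) = (m - 8)*(m + 1)*(m + 6)
(3) = r^4/4 + 7*r^3/4 + 41*r^2/16 - 7*r/4
(4) = (y - 6)*(y + 2)*(y - 5*sqrt(2))
(5) = d*(d + 5)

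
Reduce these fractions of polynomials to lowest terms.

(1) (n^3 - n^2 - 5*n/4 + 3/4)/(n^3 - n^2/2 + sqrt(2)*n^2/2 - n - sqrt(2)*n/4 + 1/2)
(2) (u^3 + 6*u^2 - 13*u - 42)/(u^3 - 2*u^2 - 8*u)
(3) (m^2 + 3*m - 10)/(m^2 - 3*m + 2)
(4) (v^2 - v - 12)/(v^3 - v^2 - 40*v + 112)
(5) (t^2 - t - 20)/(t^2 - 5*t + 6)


(1) = (16*n^2 - 8*n - 24)/(16*n^2 + 8*sqrt(2)*n - 16)
(2) = (u^2 + 4*u - 21)/(u^2 - 4*u)
(3) = (m + 5)/(m - 1)
(4) = (v + 3)/(v^2 + 3*v - 28)
(5) = (t^2 - t - 20)/(t^2 - 5*t + 6)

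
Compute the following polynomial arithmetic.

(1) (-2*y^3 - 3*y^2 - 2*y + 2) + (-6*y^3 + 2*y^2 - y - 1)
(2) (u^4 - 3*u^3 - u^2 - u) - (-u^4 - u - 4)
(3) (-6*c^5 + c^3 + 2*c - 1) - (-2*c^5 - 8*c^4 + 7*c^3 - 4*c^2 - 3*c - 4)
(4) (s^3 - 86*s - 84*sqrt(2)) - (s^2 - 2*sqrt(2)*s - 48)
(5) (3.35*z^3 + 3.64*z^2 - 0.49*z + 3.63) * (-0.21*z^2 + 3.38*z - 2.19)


(1) = -8*y^3 - y^2 - 3*y + 1
(2) = 2*u^4 - 3*u^3 - u^2 + 4
(3) = -4*c^5 + 8*c^4 - 6*c^3 + 4*c^2 + 5*c + 3
(4) = s^3 - s^2 - 86*s + 2*sqrt(2)*s - 84*sqrt(2) + 48
(5) = -0.7035*z^5 + 10.5586*z^4 + 5.0696*z^3 - 10.3901*z^2 + 13.3425*z - 7.9497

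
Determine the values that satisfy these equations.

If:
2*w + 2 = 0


Then:
w = -1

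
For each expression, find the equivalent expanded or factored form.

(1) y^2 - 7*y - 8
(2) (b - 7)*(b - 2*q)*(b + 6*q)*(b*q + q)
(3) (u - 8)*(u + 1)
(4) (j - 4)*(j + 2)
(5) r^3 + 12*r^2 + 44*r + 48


(1) = (y - 8)*(y + 1)
(2) = b^4*q + 4*b^3*q^2 - 6*b^3*q - 12*b^2*q^3 - 24*b^2*q^2 - 7*b^2*q + 72*b*q^3 - 28*b*q^2 + 84*q^3
(3) = u^2 - 7*u - 8
(4) = j^2 - 2*j - 8
(5) = (r + 2)*(r + 4)*(r + 6)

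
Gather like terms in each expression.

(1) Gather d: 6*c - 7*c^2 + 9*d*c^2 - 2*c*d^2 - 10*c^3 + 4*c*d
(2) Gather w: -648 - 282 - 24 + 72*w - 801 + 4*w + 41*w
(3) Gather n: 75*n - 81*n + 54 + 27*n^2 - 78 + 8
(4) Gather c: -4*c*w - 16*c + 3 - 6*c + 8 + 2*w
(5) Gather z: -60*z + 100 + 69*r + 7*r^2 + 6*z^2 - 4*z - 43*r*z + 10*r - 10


(1) = -10*c^3 - 7*c^2 - 2*c*d^2 + 6*c + d*(9*c^2 + 4*c)
(2) = 117*w - 1755
(3) = 27*n^2 - 6*n - 16
(4) = c*(-4*w - 22) + 2*w + 11
(5) = 7*r^2 + 79*r + 6*z^2 + z*(-43*r - 64) + 90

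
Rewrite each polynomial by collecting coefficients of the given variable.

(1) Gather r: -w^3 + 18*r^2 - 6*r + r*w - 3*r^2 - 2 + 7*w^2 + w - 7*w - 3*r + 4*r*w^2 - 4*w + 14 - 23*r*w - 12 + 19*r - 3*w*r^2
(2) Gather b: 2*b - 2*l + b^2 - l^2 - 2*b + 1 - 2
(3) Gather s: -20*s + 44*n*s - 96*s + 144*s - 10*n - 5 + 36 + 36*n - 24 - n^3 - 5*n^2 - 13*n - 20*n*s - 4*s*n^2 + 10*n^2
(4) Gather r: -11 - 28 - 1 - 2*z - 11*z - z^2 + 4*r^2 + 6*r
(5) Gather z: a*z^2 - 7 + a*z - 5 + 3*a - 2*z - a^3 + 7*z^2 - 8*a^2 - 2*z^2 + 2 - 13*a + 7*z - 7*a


(1) = r^2*(15 - 3*w) + r*(4*w^2 - 22*w + 10) - w^3 + 7*w^2 - 10*w
(2) = b^2 - l^2 - 2*l - 1
(3) = -n^3 + 5*n^2 + 13*n + s*(-4*n^2 + 24*n + 28) + 7
(4) = 4*r^2 + 6*r - z^2 - 13*z - 40
(5) = -a^3 - 8*a^2 - 17*a + z^2*(a + 5) + z*(a + 5) - 10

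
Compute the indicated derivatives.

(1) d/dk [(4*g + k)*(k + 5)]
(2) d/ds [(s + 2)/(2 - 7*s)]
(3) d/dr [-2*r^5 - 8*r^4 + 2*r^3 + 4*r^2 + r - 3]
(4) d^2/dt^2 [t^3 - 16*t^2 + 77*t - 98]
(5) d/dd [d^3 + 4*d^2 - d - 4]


(1) = 4*g + 2*k + 5
(2) = 16/(7*s - 2)^2
(3) = -10*r^4 - 32*r^3 + 6*r^2 + 8*r + 1
(4) = 6*t - 32
(5) = 3*d^2 + 8*d - 1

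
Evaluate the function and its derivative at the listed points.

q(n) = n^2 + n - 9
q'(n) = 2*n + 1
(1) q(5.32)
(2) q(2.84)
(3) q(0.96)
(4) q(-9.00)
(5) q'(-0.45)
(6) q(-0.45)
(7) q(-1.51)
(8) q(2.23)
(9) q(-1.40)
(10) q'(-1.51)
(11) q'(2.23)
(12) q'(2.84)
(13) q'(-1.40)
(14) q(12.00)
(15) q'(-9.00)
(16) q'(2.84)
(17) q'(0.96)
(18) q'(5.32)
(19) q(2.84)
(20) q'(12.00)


(1) = 24.62
(2) = 1.91
(3) = -7.12
(4) = 63.00
(5) = 0.10
(6) = -9.25
(7) = -8.23
(8) = -1.80
(9) = -8.44
(10) = -2.02
(11) = 5.46
(12) = 6.68
(13) = -1.80
(14) = 147.00
(15) = -17.00
(16) = 6.68
(17) = 2.92
(18) = 11.64
(19) = 1.91
(20) = 25.00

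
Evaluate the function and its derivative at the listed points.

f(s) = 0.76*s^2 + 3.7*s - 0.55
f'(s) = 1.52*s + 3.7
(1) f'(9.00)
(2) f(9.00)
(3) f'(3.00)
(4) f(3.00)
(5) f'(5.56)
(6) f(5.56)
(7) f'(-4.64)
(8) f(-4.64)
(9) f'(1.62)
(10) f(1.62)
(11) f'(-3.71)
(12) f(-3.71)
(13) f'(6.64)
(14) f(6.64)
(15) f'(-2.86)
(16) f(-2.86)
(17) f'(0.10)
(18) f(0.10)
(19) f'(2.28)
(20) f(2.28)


(1) = 17.38
(2) = 94.31
(3) = 8.26
(4) = 17.39
(5) = 12.15
(6) = 43.52
(7) = -3.35
(8) = -1.36
(9) = 6.16
(10) = 7.44
(11) = -1.94
(12) = -3.82
(13) = 13.79
(14) = 57.53
(15) = -0.65
(16) = -4.92
(17) = 3.85
(18) = -0.17
(19) = 7.17
(20) = 11.84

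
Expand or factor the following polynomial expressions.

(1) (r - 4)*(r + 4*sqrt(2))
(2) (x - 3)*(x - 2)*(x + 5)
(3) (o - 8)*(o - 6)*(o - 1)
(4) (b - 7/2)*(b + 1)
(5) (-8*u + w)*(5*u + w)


(1) = r^2 - 4*r + 4*sqrt(2)*r - 16*sqrt(2)
(2) = x^3 - 19*x + 30
(3) = o^3 - 15*o^2 + 62*o - 48
(4) = b^2 - 5*b/2 - 7/2
(5) = -40*u^2 - 3*u*w + w^2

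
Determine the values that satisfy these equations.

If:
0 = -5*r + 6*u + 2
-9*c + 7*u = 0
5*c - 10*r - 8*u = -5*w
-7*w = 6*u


Then:
c = -196/1285
r = 1058/6425
u = -252/1285
w = 216/1285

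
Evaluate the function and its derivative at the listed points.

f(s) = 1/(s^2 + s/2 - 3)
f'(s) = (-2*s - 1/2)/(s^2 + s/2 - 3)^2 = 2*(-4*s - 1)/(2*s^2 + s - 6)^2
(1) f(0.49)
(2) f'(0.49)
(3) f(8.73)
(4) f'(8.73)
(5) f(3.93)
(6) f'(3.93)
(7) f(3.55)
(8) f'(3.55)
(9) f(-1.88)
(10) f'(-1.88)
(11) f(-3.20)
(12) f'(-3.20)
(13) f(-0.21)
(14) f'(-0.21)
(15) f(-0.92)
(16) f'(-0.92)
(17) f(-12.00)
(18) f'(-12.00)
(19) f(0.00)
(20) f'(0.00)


(1) = -0.40
(2) = -0.23
(3) = 0.01
(4) = -0.00
(5) = 0.07
(6) = -0.04
(7) = 0.09
(8) = -0.06
(9) = -2.47
(10) = 19.82
(11) = 0.18
(12) = 0.19
(13) = -0.33
(14) = -0.01
(15) = -0.38
(16) = 0.20
(17) = 0.01
(18) = 0.00
(19) = -0.33
(20) = -0.06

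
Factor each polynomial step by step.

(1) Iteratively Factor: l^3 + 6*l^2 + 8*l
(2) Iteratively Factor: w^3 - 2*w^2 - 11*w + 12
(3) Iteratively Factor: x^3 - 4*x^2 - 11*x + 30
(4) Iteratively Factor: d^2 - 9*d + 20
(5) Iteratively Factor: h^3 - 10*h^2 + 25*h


(1) = (l + 2)*(l^2 + 4*l) = (l + 2)*(l + 4)*(l)
(2) = (w + 3)*(w^2 - 5*w + 4) = (w - 4)*(w + 3)*(w - 1)
(3) = (x - 2)*(x^2 - 2*x - 15) = (x - 5)*(x - 2)*(x + 3)
(4) = (d - 5)*(d - 4)
(5) = (h)*(h^2 - 10*h + 25) = h*(h - 5)*(h - 5)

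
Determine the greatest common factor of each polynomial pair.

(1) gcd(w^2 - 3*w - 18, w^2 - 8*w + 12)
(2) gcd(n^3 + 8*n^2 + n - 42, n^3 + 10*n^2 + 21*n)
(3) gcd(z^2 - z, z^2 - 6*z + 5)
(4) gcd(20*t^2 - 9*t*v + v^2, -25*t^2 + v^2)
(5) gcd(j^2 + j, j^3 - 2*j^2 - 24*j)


(1) = gcd((w - 6)*(w + 3), (w - 6)*(w - 2)) = w - 6
(2) = n^2 + 10*n + 21
(3) = z - 1
(4) = 5*t - v
(5) = gcd(j*(j + 1), j*(j - 6)*(j + 4)) = j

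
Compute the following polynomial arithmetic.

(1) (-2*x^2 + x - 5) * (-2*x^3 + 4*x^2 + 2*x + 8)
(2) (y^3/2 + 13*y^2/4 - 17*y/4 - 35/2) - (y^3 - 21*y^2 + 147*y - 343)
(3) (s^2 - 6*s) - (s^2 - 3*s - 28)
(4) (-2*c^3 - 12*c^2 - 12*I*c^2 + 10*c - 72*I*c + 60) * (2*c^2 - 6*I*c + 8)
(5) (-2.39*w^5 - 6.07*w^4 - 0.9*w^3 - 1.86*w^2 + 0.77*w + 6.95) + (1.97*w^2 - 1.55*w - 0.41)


(1) = 4*x^5 - 10*x^4 + 10*x^3 - 34*x^2 - 2*x - 40
(2) = -y^3/2 + 97*y^2/4 - 605*y/4 + 651/2
(3) = 28 - 3*s
(4) = -4*c^5 - 24*c^4 - 12*I*c^4 - 68*c^3 - 72*I*c^3 - 408*c^2 - 156*I*c^2 + 80*c - 936*I*c + 480
(5) = -2.39*w^5 - 6.07*w^4 - 0.9*w^3 + 0.11*w^2 - 0.78*w + 6.54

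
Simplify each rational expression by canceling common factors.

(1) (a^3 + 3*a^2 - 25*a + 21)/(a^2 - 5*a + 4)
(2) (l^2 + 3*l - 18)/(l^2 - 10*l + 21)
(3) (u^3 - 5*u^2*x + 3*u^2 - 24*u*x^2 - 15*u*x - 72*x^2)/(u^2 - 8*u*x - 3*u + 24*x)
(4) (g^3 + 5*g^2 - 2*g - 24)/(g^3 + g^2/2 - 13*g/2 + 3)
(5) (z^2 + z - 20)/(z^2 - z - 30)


(1) = (a^2 + 4*a - 21)/(a - 4)
(2) = (l + 6)/(l - 7)
(3) = (u^2 + 3*u*x + 3*u + 9*x)/(u - 3)
(4) = (2*g + 8)/(2*g - 1)
(5) = (z - 4)/(z - 6)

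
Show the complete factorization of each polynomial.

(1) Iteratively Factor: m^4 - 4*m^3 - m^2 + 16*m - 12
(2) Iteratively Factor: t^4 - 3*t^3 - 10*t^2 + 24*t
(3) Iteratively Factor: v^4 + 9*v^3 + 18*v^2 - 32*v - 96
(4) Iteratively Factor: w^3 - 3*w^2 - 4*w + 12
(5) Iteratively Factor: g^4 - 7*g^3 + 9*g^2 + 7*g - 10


(1) = (m - 3)*(m^3 - m^2 - 4*m + 4) = (m - 3)*(m + 2)*(m^2 - 3*m + 2) = (m - 3)*(m - 1)*(m + 2)*(m - 2)
(2) = (t - 4)*(t^3 + t^2 - 6*t) = (t - 4)*(t + 3)*(t^2 - 2*t) = (t - 4)*(t - 2)*(t + 3)*(t)
(3) = (v - 2)*(v^3 + 11*v^2 + 40*v + 48) = (v - 2)*(v + 4)*(v^2 + 7*v + 12) = (v - 2)*(v + 3)*(v + 4)*(v + 4)
(4) = (w - 3)*(w^2 - 4) = (w - 3)*(w - 2)*(w + 2)
(5) = (g - 2)*(g^3 - 5*g^2 - g + 5) = (g - 2)*(g + 1)*(g^2 - 6*g + 5) = (g - 2)*(g - 1)*(g + 1)*(g - 5)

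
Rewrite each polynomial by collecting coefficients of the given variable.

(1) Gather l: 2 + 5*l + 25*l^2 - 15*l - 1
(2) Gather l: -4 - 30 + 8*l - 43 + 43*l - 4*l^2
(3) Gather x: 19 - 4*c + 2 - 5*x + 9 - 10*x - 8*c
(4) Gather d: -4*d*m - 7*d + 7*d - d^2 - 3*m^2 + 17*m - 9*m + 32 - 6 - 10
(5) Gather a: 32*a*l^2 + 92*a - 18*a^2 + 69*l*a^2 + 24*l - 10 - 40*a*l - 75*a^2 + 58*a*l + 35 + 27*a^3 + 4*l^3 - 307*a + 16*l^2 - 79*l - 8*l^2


(1) = 25*l^2 - 10*l + 1
(2) = -4*l^2 + 51*l - 77
(3) = -12*c - 15*x + 30
(4) = -d^2 - 4*d*m - 3*m^2 + 8*m + 16
(5) = 27*a^3 + a^2*(69*l - 93) + a*(32*l^2 + 18*l - 215) + 4*l^3 + 8*l^2 - 55*l + 25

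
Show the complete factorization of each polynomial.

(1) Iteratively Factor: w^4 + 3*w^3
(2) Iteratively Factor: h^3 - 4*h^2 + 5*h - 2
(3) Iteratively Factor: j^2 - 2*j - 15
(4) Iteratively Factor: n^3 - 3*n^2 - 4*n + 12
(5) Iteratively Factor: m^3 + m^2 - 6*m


(1) = (w)*(w^3 + 3*w^2) = w*(w + 3)*(w^2) = w^2*(w + 3)*(w)
(2) = (h - 1)*(h^2 - 3*h + 2) = (h - 1)^2*(h - 2)
(3) = (j + 3)*(j - 5)
(4) = (n + 2)*(n^2 - 5*n + 6) = (n - 3)*(n + 2)*(n - 2)
(5) = (m - 2)*(m^2 + 3*m) = (m - 2)*(m + 3)*(m)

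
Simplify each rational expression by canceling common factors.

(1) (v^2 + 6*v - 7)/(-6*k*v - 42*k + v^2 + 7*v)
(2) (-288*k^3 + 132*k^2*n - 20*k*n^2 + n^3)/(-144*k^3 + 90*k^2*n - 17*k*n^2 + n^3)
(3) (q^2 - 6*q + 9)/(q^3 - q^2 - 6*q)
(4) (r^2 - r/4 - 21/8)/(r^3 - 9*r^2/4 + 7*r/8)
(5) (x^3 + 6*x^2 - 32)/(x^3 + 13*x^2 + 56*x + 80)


(1) = (v - 1)/(-6*k + v)
(2) = (6*k - n)/(3*k - n)
(3) = (q - 3)/(q^2 + 2*q)
(4) = (2*r + 3)/(2*r^2 - r)
(5) = (x - 2)/(x + 5)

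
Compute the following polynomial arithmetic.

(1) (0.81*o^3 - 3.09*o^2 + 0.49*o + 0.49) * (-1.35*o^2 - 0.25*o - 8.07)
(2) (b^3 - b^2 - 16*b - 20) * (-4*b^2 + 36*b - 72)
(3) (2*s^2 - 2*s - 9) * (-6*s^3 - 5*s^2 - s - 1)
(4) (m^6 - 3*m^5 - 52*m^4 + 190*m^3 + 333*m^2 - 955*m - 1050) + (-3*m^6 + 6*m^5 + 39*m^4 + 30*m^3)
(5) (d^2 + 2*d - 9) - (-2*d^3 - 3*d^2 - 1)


(1) = -1.0935*o^5 + 3.969*o^4 - 6.4257*o^3 + 24.1523*o^2 - 4.0768*o - 3.9543
(2) = -4*b^5 + 40*b^4 - 44*b^3 - 424*b^2 + 432*b + 1440
(3) = -12*s^5 + 2*s^4 + 62*s^3 + 45*s^2 + 11*s + 9
(4) = -2*m^6 + 3*m^5 - 13*m^4 + 220*m^3 + 333*m^2 - 955*m - 1050
(5) = 2*d^3 + 4*d^2 + 2*d - 8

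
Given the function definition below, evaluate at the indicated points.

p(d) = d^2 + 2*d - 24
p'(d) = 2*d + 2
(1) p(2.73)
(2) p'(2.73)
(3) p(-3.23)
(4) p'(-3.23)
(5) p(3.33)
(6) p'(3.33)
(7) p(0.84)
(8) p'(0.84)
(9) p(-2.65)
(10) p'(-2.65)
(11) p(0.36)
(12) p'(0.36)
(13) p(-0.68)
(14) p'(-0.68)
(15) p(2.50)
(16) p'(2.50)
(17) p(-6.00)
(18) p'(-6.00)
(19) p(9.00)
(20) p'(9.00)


(1) = -11.09
(2) = 7.46
(3) = -20.03
(4) = -4.46
(5) = -6.25
(6) = 8.66
(7) = -21.61
(8) = 3.68
(9) = -22.28
(10) = -3.30
(11) = -23.15
(12) = 2.72
(13) = -24.90
(14) = 0.64
(15) = -12.75
(16) = 7.00
(17) = 0.00
(18) = -10.00
(19) = 75.00
(20) = 20.00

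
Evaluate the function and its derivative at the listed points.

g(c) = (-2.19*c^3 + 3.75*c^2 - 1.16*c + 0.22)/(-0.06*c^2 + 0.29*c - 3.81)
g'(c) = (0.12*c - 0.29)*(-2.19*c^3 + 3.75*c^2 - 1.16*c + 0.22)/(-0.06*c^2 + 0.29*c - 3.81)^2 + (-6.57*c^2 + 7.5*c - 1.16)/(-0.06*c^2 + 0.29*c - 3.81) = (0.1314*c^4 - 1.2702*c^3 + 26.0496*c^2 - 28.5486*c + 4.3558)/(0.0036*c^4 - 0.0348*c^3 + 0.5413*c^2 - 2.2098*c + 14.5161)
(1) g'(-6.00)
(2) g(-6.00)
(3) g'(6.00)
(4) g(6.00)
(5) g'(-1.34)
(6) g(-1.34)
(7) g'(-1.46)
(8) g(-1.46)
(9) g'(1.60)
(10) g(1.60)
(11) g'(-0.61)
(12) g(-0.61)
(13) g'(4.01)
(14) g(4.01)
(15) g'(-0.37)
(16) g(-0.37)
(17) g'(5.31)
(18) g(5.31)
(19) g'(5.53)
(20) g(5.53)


(1) = 26.21
(2) = -79.80
(3) = 37.27
(4) = 81.51
(5) = 5.01
(6) = -3.20
(7) = 5.58
(8) = -3.83
(9) = 1.72
(10) = 0.29
(11) = 1.98
(12) = -0.70
(13) = 19.99
(14) = 23.63
(15) = 1.20
(16) = -0.32
(17) = 31.95
(18) = 57.57
(19) = 33.75
(20) = 64.80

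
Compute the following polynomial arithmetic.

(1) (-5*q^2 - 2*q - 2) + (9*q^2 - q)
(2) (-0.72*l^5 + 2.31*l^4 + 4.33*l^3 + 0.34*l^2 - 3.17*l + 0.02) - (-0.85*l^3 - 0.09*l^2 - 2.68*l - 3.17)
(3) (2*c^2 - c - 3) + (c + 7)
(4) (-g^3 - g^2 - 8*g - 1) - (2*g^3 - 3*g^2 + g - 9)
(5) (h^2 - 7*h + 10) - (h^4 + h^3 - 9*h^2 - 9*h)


(1) = 4*q^2 - 3*q - 2
(2) = -0.72*l^5 + 2.31*l^4 + 5.18*l^3 + 0.43*l^2 - 0.49*l + 3.19
(3) = 2*c^2 + 4
(4) = -3*g^3 + 2*g^2 - 9*g + 8
(5) = -h^4 - h^3 + 10*h^2 + 2*h + 10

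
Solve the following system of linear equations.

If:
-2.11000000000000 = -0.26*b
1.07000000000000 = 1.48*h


Then:
b = 8.12
h = 0.72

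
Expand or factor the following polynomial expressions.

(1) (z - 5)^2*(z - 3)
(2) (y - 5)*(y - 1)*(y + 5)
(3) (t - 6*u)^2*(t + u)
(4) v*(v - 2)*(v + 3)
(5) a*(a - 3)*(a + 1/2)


(1) = z^3 - 13*z^2 + 55*z - 75
(2) = y^3 - y^2 - 25*y + 25
(3) = t^3 - 11*t^2*u + 24*t*u^2 + 36*u^3
(4) = v^3 + v^2 - 6*v
(5) = a^3 - 5*a^2/2 - 3*a/2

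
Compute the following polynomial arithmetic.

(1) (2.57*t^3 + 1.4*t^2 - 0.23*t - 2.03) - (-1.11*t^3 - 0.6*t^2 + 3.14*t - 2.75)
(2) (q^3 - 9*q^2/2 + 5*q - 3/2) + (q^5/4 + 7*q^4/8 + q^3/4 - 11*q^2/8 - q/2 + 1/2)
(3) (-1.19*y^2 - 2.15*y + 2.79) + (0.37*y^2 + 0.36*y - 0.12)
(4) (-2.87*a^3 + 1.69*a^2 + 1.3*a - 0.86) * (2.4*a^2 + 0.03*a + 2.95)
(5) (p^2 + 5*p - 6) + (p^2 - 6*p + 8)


(1) = 3.68*t^3 + 2.0*t^2 - 3.37*t + 0.72
(2) = q^5/4 + 7*q^4/8 + 5*q^3/4 - 47*q^2/8 + 9*q/2 - 1
(3) = -0.82*y^2 - 1.79*y + 2.67
(4) = -6.888*a^5 + 3.9699*a^4 - 5.2958*a^3 + 2.9605*a^2 + 3.8092*a - 2.537
(5) = 2*p^2 - p + 2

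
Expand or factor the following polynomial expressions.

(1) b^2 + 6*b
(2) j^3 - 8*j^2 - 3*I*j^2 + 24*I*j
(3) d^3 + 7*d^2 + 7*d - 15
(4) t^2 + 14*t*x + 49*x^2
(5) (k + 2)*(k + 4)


(1) = b*(b + 6)
(2) = j*(j - 8)*(j - 3*I)
(3) = (d - 1)*(d + 3)*(d + 5)
(4) = (t + 7*x)^2
(5) = k^2 + 6*k + 8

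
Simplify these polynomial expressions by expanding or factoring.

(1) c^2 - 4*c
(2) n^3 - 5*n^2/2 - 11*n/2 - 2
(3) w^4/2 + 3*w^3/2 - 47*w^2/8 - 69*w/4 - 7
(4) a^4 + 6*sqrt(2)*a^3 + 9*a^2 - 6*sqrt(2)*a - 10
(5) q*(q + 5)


(1) = c*(c - 4)
(2) = (n - 4)*(n + 1/2)*(n + 1)
(3) = (w/2 + 1)*(w - 7/2)*(w + 1/2)*(w + 4)
(4) = (a - 1)*(a + 1)*(a + sqrt(2))*(a + 5*sqrt(2))
(5) = q^2 + 5*q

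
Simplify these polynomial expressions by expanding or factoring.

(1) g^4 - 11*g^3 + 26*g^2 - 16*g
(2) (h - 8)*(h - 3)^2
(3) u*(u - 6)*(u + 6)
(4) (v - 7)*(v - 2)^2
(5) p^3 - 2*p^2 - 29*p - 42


(1) = g*(g - 8)*(g - 2)*(g - 1)
(2) = h^3 - 14*h^2 + 57*h - 72
(3) = u^3 - 36*u
(4) = v^3 - 11*v^2 + 32*v - 28
(5) = (p - 7)*(p + 2)*(p + 3)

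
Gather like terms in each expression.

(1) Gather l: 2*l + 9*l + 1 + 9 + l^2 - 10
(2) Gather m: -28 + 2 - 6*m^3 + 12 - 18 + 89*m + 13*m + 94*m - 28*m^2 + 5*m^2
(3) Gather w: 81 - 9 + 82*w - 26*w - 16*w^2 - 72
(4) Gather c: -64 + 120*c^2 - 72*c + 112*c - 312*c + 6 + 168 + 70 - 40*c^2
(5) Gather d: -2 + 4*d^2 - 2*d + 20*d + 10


(1) = l^2 + 11*l
(2) = -6*m^3 - 23*m^2 + 196*m - 32
(3) = -16*w^2 + 56*w
(4) = 80*c^2 - 272*c + 180
(5) = 4*d^2 + 18*d + 8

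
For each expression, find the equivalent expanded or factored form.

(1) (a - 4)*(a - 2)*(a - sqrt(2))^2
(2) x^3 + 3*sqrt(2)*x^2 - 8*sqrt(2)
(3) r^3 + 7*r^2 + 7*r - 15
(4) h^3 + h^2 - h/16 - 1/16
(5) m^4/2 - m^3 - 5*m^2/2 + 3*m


(1) = a^4 - 6*a^3 - 2*sqrt(2)*a^3 + 10*a^2 + 12*sqrt(2)*a^2 - 16*sqrt(2)*a - 12*a + 16
(2) = (x - sqrt(2))*(x + 2*sqrt(2))^2
(3) = (r - 1)*(r + 3)*(r + 5)
(4) = (h - 1/4)*(h + 1/4)*(h + 1)
(5) = m*(m/2 + 1)*(m - 3)*(m - 1)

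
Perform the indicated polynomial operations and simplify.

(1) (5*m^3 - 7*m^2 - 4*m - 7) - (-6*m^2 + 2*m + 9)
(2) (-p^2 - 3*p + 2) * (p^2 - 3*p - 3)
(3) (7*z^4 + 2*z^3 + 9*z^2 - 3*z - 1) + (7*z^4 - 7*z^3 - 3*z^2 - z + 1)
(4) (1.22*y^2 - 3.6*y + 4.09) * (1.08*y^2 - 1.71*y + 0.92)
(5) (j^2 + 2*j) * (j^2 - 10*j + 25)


(1) = 5*m^3 - m^2 - 6*m - 16
(2) = -p^4 + 14*p^2 + 3*p - 6
(3) = 14*z^4 - 5*z^3 + 6*z^2 - 4*z
(4) = 1.3176*y^4 - 5.9742*y^3 + 11.6956*y^2 - 10.3059*y + 3.7628
(5) = j^4 - 8*j^3 + 5*j^2 + 50*j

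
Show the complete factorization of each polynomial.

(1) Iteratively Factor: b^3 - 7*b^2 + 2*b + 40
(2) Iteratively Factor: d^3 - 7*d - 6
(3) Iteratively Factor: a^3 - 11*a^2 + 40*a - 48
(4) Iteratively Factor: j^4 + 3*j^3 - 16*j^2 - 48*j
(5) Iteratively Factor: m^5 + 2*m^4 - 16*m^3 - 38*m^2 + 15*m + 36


(1) = (b - 4)*(b^2 - 3*b - 10) = (b - 5)*(b - 4)*(b + 2)
(2) = (d - 3)*(d^2 + 3*d + 2) = (d - 3)*(d + 1)*(d + 2)
(3) = (a - 4)*(a^2 - 7*a + 12) = (a - 4)^2*(a - 3)
(4) = (j - 4)*(j^3 + 7*j^2 + 12*j) = j*(j - 4)*(j^2 + 7*j + 12) = j*(j - 4)*(j + 3)*(j + 4)
(5) = (m + 3)*(m^4 - m^3 - 13*m^2 + m + 12) = (m + 1)*(m + 3)*(m^3 - 2*m^2 - 11*m + 12) = (m + 1)*(m + 3)^2*(m^2 - 5*m + 4) = (m - 4)*(m + 1)*(m + 3)^2*(m - 1)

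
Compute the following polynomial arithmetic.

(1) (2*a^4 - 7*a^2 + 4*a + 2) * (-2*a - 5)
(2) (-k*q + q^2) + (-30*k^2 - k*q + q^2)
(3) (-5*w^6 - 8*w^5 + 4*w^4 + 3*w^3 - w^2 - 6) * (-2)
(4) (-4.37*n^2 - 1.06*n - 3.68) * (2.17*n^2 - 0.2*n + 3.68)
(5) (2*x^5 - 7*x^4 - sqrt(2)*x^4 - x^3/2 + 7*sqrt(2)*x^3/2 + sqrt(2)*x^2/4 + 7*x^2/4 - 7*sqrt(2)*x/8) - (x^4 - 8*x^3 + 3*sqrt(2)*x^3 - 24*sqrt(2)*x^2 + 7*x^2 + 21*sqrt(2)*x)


(1) = -4*a^5 - 10*a^4 + 14*a^3 + 27*a^2 - 24*a - 10
(2) = -30*k^2 - 2*k*q + 2*q^2
(3) = 10*w^6 + 16*w^5 - 8*w^4 - 6*w^3 + 2*w^2 + 12
(4) = -9.4829*n^4 - 1.4262*n^3 - 23.8552*n^2 - 3.1648*n - 13.5424
(5) = 2*x^5 - 8*x^4 - sqrt(2)*x^4 + sqrt(2)*x^3/2 + 15*x^3/2 - 21*x^2/4 + 97*sqrt(2)*x^2/4 - 175*sqrt(2)*x/8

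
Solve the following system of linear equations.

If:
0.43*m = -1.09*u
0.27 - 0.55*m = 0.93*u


Then:
m = 1.47
u = -0.58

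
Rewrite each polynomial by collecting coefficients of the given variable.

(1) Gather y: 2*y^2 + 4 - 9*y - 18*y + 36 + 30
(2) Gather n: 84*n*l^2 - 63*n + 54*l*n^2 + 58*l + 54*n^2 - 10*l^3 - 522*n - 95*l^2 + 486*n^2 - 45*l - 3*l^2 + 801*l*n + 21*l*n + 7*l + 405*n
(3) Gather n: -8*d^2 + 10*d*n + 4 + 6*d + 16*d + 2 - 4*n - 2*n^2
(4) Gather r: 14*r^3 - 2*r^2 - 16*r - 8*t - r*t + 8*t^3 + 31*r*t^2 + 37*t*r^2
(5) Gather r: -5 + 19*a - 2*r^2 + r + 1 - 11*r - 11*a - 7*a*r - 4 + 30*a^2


(1) = 2*y^2 - 27*y + 70
(2) = -10*l^3 - 98*l^2 + 20*l + n^2*(54*l + 540) + n*(84*l^2 + 822*l - 180)
(3) = -8*d^2 + 22*d - 2*n^2 + n*(10*d - 4) + 6
(4) = 14*r^3 + r^2*(37*t - 2) + r*(31*t^2 - t - 16) + 8*t^3 - 8*t
(5) = 30*a^2 + 8*a - 2*r^2 + r*(-7*a - 10) - 8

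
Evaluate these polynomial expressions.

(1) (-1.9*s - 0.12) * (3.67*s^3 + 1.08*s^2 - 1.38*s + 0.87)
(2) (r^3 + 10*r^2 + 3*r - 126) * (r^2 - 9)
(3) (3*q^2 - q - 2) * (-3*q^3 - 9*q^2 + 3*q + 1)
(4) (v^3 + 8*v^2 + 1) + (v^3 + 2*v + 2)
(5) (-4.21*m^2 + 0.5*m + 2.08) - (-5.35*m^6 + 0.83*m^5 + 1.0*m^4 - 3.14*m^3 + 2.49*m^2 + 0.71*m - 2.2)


(1) = -6.973*s^4 - 2.4924*s^3 + 2.4924*s^2 - 1.4874*s - 0.1044
(2) = r^5 + 10*r^4 - 6*r^3 - 216*r^2 - 27*r + 1134
(3) = -9*q^5 - 24*q^4 + 24*q^3 + 18*q^2 - 7*q - 2
(4) = 2*v^3 + 8*v^2 + 2*v + 3
(5) = 5.35*m^6 - 0.83*m^5 - 1.0*m^4 + 3.14*m^3 - 6.7*m^2 - 0.21*m + 4.28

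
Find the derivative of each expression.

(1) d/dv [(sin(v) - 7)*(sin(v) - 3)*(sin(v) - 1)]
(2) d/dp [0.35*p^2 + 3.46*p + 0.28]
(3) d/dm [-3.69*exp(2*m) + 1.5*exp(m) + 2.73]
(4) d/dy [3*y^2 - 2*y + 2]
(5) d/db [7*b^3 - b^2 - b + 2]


(1) = (3*sin(v)^2 - 22*sin(v) + 31)*cos(v)
(2) = 0.7*p + 3.46
(3) = (1.5 - 7.38*exp(m))*exp(m)
(4) = 6*y - 2
(5) = 21*b^2 - 2*b - 1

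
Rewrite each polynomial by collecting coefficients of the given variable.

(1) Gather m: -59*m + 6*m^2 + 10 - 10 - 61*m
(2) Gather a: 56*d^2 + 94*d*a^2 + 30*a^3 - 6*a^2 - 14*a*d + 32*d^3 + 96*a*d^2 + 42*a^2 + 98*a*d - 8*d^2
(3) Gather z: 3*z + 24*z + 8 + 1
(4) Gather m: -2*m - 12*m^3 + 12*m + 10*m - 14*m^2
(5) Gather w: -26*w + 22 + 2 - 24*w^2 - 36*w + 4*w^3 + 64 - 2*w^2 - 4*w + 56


(1) = 6*m^2 - 120*m
(2) = 30*a^3 + a^2*(94*d + 36) + a*(96*d^2 + 84*d) + 32*d^3 + 48*d^2
(3) = 27*z + 9
(4) = -12*m^3 - 14*m^2 + 20*m
(5) = 4*w^3 - 26*w^2 - 66*w + 144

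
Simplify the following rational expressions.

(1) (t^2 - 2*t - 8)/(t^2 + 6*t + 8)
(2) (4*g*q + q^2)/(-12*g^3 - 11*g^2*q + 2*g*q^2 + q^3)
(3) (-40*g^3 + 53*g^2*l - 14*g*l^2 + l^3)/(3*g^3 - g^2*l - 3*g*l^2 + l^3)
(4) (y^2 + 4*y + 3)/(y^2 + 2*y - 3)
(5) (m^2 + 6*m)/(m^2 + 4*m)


(1) = (t - 4)/(t + 4)
(2) = q/(-3*g^2 - 2*g*q + q^2)
(3) = (-40*g^2 + 13*g*l - l^2)/(3*g^2 + 2*g*l - l^2)
(4) = (y + 1)/(y - 1)
(5) = (m + 6)/(m + 4)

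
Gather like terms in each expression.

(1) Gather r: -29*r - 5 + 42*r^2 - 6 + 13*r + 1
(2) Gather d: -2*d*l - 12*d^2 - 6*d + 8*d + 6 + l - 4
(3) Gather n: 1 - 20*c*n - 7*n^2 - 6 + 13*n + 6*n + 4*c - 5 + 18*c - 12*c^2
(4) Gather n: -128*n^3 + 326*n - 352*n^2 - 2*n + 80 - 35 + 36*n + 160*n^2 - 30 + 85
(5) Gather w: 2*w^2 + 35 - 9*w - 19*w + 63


(1) = 42*r^2 - 16*r - 10
(2) = -12*d^2 + d*(2 - 2*l) + l + 2
(3) = -12*c^2 + 22*c - 7*n^2 + n*(19 - 20*c) - 10
(4) = -128*n^3 - 192*n^2 + 360*n + 100
(5) = 2*w^2 - 28*w + 98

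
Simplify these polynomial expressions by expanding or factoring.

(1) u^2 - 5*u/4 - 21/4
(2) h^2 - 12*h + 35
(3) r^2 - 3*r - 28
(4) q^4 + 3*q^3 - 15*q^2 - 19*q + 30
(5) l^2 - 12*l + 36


(1) = (u - 3)*(u + 7/4)
(2) = (h - 7)*(h - 5)
(3) = (r - 7)*(r + 4)
(4) = (q - 3)*(q - 1)*(q + 2)*(q + 5)
(5) = (l - 6)^2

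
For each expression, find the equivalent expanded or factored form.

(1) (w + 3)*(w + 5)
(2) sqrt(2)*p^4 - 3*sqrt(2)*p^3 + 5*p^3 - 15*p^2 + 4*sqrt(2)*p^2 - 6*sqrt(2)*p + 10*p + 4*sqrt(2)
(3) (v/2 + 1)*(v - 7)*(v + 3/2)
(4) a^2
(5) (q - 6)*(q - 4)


(1) = w^2 + 8*w + 15
(2) = (p - 2)*(p - 1)*(p + 2*sqrt(2))*(sqrt(2)*p + 1)
(3) = v^3/2 - 7*v^2/4 - 43*v/4 - 21/2
(4) = a^2
(5) = q^2 - 10*q + 24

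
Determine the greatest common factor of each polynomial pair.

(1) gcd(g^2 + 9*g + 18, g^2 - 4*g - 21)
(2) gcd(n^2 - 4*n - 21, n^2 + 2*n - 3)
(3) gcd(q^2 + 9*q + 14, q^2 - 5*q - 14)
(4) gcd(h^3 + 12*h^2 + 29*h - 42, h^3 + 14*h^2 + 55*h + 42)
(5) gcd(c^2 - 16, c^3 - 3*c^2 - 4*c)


(1) = g + 3
(2) = n + 3
(3) = gcd((q + 2)*(q + 7), (q - 7)*(q + 2)) = q + 2
(4) = h^2 + 13*h + 42
(5) = gcd((c - 4)*(c + 4), c*(c - 4)*(c + 1)) = c - 4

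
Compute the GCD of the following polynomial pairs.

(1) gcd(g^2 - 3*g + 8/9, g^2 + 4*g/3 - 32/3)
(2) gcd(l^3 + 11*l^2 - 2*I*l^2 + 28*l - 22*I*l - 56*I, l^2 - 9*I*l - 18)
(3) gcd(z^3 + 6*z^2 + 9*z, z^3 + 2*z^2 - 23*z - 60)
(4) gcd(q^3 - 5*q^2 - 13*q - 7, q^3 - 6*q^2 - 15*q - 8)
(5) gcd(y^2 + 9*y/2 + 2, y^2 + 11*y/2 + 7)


(1) = gcd((g - 8/3)*(g - 1/3), (g - 8/3)*(g + 4)) = g - 8/3
(2) = 1
(3) = gcd(z*(z + 3)^2, (z - 5)*(z + 3)*(z + 4)) = z + 3
(4) = q^2 + 2*q + 1
(5) = 1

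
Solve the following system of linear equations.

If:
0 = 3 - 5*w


Then:
w = 3/5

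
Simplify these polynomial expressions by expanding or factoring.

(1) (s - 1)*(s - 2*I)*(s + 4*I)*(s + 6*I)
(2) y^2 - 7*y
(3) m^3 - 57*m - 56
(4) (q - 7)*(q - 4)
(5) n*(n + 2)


(1) = s^4 - s^3 + 8*I*s^3 - 4*s^2 - 8*I*s^2 + 4*s + 48*I*s - 48*I
(2) = y*(y - 7)
(3) = (m - 8)*(m + 1)*(m + 7)
(4) = q^2 - 11*q + 28
(5) = n^2 + 2*n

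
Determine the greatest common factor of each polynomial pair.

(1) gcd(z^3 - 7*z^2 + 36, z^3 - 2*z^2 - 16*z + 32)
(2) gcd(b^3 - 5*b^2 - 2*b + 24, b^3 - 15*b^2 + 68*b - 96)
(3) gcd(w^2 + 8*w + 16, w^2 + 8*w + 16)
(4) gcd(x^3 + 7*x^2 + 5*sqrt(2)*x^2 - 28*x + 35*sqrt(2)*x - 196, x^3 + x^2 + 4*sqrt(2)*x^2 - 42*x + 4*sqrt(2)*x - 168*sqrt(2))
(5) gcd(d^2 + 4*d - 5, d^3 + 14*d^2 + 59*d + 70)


(1) = gcd((z - 6)*(z - 3)*(z + 2), (z - 4)*(z - 2)*(z + 4)) = 1
(2) = b^2 - 7*b + 12
(3) = w^2 + 8*w + 16
(4) = gcd((x + 7)*(x - 2*sqrt(2))*(x + 7*sqrt(2)), (x - 6)*(x + 7)*(x + 4*sqrt(2))) = x + 7
(5) = gcd((d - 1)*(d + 5), (d + 2)*(d + 5)*(d + 7)) = d + 5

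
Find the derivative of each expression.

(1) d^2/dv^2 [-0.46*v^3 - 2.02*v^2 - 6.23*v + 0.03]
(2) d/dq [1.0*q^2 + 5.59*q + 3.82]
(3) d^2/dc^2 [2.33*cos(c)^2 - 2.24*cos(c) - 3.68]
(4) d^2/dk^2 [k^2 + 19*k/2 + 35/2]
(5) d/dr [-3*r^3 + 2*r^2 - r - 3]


(1) = -2.76*v - 4.04
(2) = 2.0*q + 5.59
(3) = 2.24*cos(c) - 4.66*cos(2*c)
(4) = 2
(5) = -9*r^2 + 4*r - 1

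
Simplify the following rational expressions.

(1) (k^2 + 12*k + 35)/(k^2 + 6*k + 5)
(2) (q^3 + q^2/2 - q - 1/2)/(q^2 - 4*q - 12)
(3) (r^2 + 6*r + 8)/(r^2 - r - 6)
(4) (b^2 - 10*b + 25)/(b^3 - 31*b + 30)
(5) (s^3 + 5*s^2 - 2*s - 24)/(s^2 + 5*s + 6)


(1) = (k + 7)/(k + 1)
(2) = (2*q^3 + q^2 - 2*q - 1)/(2*q^2 - 8*q - 24)
(3) = (r + 4)/(r - 3)
(4) = (b - 5)/(b^2 + 5*b - 6)
(5) = (s^2 + 2*s - 8)/(s + 2)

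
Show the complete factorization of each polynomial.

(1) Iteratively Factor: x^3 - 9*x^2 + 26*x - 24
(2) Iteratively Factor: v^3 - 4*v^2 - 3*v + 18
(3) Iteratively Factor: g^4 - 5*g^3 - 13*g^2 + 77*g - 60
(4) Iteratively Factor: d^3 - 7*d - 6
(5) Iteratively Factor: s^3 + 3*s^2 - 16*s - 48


(1) = (x - 3)*(x^2 - 6*x + 8) = (x - 4)*(x - 3)*(x - 2)
(2) = (v - 3)*(v^2 - v - 6) = (v - 3)*(v + 2)*(v - 3)
(3) = (g - 1)*(g^3 - 4*g^2 - 17*g + 60) = (g - 1)*(g + 4)*(g^2 - 8*g + 15) = (g - 3)*(g - 1)*(g + 4)*(g - 5)
(4) = (d + 2)*(d^2 - 2*d - 3) = (d - 3)*(d + 2)*(d + 1)
(5) = (s + 3)*(s^2 - 16) = (s - 4)*(s + 3)*(s + 4)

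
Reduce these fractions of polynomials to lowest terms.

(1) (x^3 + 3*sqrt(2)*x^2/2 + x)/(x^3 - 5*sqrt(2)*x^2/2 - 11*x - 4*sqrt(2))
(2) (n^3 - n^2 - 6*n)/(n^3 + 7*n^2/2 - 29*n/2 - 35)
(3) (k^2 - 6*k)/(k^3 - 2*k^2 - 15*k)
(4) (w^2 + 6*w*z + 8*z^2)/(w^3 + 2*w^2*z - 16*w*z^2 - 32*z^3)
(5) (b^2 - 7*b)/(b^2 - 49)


(1) = 4*x/(4*x - 16*sqrt(2))
(2) = (2*n^2 - 6*n)/(2*n^2 + 3*n - 35)
(3) = (k - 6)/(k^2 - 2*k - 15)
(4) = -1/(-w + 4*z)
(5) = b/(b + 7)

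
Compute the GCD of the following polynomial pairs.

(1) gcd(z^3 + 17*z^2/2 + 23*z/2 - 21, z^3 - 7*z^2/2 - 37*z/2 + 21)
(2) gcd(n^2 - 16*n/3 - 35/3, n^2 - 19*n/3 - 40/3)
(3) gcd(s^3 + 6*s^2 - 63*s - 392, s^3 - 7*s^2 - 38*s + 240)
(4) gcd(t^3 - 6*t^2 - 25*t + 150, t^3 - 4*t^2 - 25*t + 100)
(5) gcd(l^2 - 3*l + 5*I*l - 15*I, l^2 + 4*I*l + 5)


(1) = gcd((z - 1)*(z + 7/2)*(z + 6), (z - 6)*(z - 1)*(z + 7/2)) = z^2 + 5*z/2 - 7/2
(2) = gcd((n - 7)*(n + 5/3), (n - 8)*(n + 5/3)) = n + 5/3
(3) = gcd((s - 8)*(s + 7)^2, (s - 8)*(s - 5)*(s + 6)) = s - 8
(4) = gcd((t - 6)*(t - 5)*(t + 5), (t - 5)*(t - 4)*(t + 5)) = t^2 - 25
(5) = gcd((l - 3)*(l + 5*I), (l - I)*(l + 5*I)) = l + 5*I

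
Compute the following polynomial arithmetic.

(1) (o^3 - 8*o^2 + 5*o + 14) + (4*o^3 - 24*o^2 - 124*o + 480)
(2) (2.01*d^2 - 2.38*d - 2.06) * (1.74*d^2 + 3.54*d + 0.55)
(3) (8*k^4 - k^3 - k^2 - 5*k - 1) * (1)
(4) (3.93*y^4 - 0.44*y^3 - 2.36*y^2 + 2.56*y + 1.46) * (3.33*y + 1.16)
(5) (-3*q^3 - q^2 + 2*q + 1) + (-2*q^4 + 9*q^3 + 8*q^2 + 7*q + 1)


(1) = 5*o^3 - 32*o^2 - 119*o + 494
(2) = 3.4974*d^4 + 2.9742*d^3 - 10.9041*d^2 - 8.6014*d - 1.133
(3) = 8*k^4 - k^3 - k^2 - 5*k - 1
(4) = 13.0869*y^5 + 3.0936*y^4 - 8.3692*y^3 + 5.7872*y^2 + 7.8314*y + 1.6936
(5) = -2*q^4 + 6*q^3 + 7*q^2 + 9*q + 2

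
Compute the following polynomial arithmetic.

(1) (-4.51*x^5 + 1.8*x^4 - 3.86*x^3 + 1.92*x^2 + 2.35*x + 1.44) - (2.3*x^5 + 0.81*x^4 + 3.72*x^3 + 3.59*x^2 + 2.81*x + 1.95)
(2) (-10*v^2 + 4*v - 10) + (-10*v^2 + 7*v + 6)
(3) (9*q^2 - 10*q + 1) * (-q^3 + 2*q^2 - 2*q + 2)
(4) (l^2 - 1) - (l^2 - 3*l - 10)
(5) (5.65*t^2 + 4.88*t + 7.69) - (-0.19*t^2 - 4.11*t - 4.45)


(1) = -6.81*x^5 + 0.99*x^4 - 7.58*x^3 - 1.67*x^2 - 0.46*x - 0.51
(2) = -20*v^2 + 11*v - 4
(3) = -9*q^5 + 28*q^4 - 39*q^3 + 40*q^2 - 22*q + 2
(4) = 3*l + 9
(5) = 5.84*t^2 + 8.99*t + 12.14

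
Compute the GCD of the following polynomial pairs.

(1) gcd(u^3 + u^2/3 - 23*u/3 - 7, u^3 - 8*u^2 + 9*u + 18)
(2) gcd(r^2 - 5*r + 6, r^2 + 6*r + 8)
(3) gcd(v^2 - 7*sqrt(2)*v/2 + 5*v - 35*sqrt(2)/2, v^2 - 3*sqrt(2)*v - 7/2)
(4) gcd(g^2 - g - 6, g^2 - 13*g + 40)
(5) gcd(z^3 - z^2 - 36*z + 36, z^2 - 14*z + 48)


(1) = gcd((u - 3)*(u + 1)*(u + 7/3), (u - 6)*(u - 3)*(u + 1)) = u^2 - 2*u - 3
(2) = 1
(3) = gcd((v + 5)*(v - 7*sqrt(2)/2), (v - 7*sqrt(2)/2)*(v + sqrt(2)/2)) = v - 7*sqrt(2)/2
(4) = gcd((g - 3)*(g + 2), (g - 8)*(g - 5)) = 1
(5) = z - 6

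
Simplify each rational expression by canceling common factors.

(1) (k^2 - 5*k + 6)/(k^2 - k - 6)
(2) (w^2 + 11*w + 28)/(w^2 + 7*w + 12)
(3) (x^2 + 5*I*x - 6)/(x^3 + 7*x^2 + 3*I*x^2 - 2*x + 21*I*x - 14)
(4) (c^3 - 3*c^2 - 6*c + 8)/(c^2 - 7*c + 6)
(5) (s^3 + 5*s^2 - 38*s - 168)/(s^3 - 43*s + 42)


(1) = (k - 2)/(k + 2)
(2) = (w + 7)/(w + 3)
(3) = (x + 3*I)/(x^2 + x*(7 + I) + 7*I)
(4) = (c^2 - 2*c - 8)/(c - 6)
(5) = (s + 4)/(s - 1)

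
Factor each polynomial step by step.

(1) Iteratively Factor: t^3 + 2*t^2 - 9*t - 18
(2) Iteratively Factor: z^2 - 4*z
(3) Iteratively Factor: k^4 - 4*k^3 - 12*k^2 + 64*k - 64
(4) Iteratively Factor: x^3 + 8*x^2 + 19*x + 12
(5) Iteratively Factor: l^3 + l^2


(1) = (t + 3)*(t^2 - t - 6) = (t + 2)*(t + 3)*(t - 3)
(2) = (z)*(z - 4)
(3) = (k + 4)*(k^3 - 8*k^2 + 20*k - 16) = (k - 4)*(k + 4)*(k^2 - 4*k + 4) = (k - 4)*(k - 2)*(k + 4)*(k - 2)
(4) = (x + 4)*(x^2 + 4*x + 3) = (x + 3)*(x + 4)*(x + 1)
(5) = (l)*(l^2 + l) = l*(l + 1)*(l)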